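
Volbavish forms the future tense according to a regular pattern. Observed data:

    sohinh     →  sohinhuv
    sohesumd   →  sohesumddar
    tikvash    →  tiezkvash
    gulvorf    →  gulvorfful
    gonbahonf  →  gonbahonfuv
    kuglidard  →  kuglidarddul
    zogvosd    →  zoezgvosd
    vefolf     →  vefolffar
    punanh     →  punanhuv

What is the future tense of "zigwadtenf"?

zigwadtenfuv

tikvash and punanh both end in -h yet inflect differently (tiezkvash, punanhuv), so the final letter is not what conditions the rule; the second-to-last letter is.
"zigwadtenf" has second-to-last letter 'n'. The stems whose second-to-last letter is 'n' (punanh → punanhuv, sohinh → sohinhuv, gonbahonf → gonbahonfuv) add -uv.
So zigwadtenf → zigwadtenfuv.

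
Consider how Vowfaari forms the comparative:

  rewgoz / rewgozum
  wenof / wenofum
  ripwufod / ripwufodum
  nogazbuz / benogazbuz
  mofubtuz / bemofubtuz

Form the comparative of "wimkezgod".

wimkezgodum

"wimkezgod" has last vowel 'o'. The stems whose last vowel is 'o' (ripwufod → ripwufodum, rewgoz → rewgozum, wenof → wenofum) add -um.
So wimkezgod → wimkezgodum.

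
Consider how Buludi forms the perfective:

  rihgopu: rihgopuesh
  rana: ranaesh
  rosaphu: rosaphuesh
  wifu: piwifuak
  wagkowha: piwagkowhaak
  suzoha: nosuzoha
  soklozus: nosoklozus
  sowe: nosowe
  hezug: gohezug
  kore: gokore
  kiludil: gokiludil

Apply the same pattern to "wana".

rihgopu and wifu both end in -u yet inflect differently (rihgopuesh, piwifuak), so the final letter is not what conditions the rule; the first letter is.
"wana" begins with w-. The stems beginning with w- (wifu → piwifuak, wagkowha → piwagkowhaak) add pi- … -ak around the stem.
The other patterns: stems beginning with r- add -esh; stems beginning with s- add the prefix no-; stems beginning with h- or k- add the prefix go-.
So wana → piwanaak.

piwanaak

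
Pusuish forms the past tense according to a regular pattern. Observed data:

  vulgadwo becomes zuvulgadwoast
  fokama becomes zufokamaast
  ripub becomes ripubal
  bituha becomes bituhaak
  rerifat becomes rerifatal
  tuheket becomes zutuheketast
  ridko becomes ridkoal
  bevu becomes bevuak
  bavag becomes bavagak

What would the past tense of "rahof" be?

rerifat and tuheket both end in -t yet inflect differently (rerifatal, zutuheketast), so the final letter is not what conditions the rule; the first letter is.
"rahof" begins with r-. The stems beginning with r- (ridko → ridkoal, ripub → ripubal, rerifat → rerifatal) add -al.
The other patterns: stems beginning with b- add -ak; stems beginning with f-, t- or v- add zu- … -ast around the stem.
So rahof → rahofal.

rahofal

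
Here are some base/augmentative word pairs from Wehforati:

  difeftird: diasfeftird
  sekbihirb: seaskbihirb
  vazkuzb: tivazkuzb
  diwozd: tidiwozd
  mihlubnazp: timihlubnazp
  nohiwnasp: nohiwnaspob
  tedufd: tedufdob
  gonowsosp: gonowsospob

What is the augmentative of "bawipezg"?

sekbihirb and vazkuzb both end in -b yet inflect differently (seaskbihirb, tivazkuzb), so the final letter is not what conditions the rule; the second-to-last letter is.
"bawipezg" has second-to-last letter 'z'. The stems whose second-to-last letter is 'z' (vazkuzb → tivazkuzb, diwozd → tidiwozd, mihlubnazp → timihlubnazp) add the prefix ti-.
The other patterns: stems whose second-to-last letter is 'r' insert -as- after the first vowel; stems whose second-to-last letter is 'f' or 's' add -ob.
So bawipezg → tibawipezg.

tibawipezg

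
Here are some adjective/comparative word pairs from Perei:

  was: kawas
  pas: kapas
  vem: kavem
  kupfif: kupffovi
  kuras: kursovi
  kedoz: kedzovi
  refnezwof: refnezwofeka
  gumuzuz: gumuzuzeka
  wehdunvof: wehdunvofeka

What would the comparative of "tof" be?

was and kuras both end in -s yet inflect differently (kawas, kursovi), so the final letter is not what conditions the rule; the number of vowels is.
"tof" has 1 vowel. The stems with 1 vowel (was → kawas, pas → kapas, vem → kavem) add the prefix ka-.
The other patterns: stems with 2 vowels delete the last vowel and add -ovi; stems with 3 vowels add -eka.
So tof → katof.

katof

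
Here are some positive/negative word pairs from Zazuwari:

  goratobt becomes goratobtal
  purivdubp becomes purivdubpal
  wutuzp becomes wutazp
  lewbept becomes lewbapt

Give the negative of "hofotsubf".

hofotsubfal

purivdubp and wutuzp both end in -p yet inflect differently (purivdubpal, wutazp), so the final letter is not what conditions the rule; the second-to-last letter is.
"hofotsubf" has second-to-last letter 'b'. The stems whose second-to-last letter is 'b' (goratobt → goratobtal, purivdubp → purivdubpal) add -al.
The other pattern: stems whose second-to-last letter is 'p' or 'z' change the last vowel to 'a'.
So hofotsubf → hofotsubfal.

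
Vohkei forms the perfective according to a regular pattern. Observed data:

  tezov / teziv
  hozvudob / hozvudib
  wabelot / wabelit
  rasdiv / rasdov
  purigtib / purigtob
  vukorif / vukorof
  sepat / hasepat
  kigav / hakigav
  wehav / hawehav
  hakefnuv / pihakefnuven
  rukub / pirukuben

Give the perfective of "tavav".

tezov and rasdiv both end in -v yet inflect differently (teziv, rasdov), so the final letter is not what conditions the rule; the last vowel is.
"tavav" has last vowel 'a'. The stems whose last vowel is 'a' (sepat → hasepat, kigav → hakigav, wehav → hawehav) add the prefix ha-.
So tavav → hatavav.

hatavav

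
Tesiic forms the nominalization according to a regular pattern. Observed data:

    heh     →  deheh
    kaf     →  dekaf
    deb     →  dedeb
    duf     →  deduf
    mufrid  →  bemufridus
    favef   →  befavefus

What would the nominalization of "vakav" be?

kaf and favef both end in -f yet inflect differently (dekaf, befavefus), so the final letter is not what conditions the rule; the number of vowels is.
"vakav" has 2 vowels. The stems with 2 vowels (mufrid → bemufridus, favef → befavefus) add be- … -us around the stem.
So vakav → bevakavus.

bevakavus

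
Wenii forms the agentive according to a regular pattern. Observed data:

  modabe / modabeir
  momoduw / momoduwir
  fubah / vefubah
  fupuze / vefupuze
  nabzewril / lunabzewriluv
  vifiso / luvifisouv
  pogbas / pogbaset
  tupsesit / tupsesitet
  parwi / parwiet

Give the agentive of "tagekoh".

tagekohet

modabe and fupuze both end in -e yet inflect differently (modabeir, vefupuze), so the final letter is not what conditions the rule; the first letter is.
"tagekoh" begins with t-. The one such stem in the data (tupsesit → tupsesitet) adds -et, so the same rule applies.
The other patterns: stems beginning with m- add -ir; stems beginning with f- add the prefix ve-; stems beginning with n- or v- add lu- … -uv around the stem.
So tagekoh → tagekohet.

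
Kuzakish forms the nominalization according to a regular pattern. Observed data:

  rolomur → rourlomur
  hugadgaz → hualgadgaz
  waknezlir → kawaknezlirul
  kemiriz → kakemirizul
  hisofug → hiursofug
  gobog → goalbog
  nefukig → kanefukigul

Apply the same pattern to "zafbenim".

kazafbenimul

nefukig and hisofug both end in -g yet inflect differently (kanefukigul, hiursofug), so the final letter is not what conditions the rule; the last vowel is.
"zafbenim" has last vowel 'i'. The stems whose last vowel is 'i' (waknezlir → kawaknezlirul, kemiriz → kakemirizul, nefukig → kanefukigul) add ka- … -ul around the stem.
So zafbenim → kazafbenimul.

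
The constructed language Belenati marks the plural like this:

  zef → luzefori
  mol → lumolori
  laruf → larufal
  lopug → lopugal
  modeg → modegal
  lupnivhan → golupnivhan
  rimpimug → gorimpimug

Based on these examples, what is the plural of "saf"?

lusafori

zef and laruf both end in -f yet inflect differently (luzefori, larufal), so the final letter is not what conditions the rule; the number of vowels is.
"saf" has 1 vowel. The stems with 1 vowel (zef → luzefori, mol → lumolori) add lu- … -ori around the stem.
So saf → lusafori.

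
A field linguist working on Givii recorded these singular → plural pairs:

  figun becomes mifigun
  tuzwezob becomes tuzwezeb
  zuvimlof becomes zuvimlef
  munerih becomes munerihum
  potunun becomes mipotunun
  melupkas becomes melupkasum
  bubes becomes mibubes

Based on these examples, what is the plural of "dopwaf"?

dopwafum

bubes and melupkas both end in -s yet inflect differently (mibubes, melupkasum), so the final letter is not what conditions the rule; the last vowel is.
"dopwaf" has last vowel 'a'. The one such stem in the data (melupkas → melupkasum) adds -um, so the same rule applies.
So dopwaf → dopwafum.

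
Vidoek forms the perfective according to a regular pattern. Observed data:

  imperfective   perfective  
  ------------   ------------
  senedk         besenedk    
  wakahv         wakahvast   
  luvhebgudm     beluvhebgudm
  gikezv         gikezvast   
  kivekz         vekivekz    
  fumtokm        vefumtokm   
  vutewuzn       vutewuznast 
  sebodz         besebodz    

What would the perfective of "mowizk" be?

mowizkast

fumtokm and luvhebgudm both end in -m yet inflect differently (vefumtokm, beluvhebgudm), so the final letter is not what conditions the rule; the second-to-last letter is.
"mowizk" has second-to-last letter 'z'. The stems whose second-to-last letter is 'z' (gikezv → gikezvast, vutewuzn → vutewuznast) add -ast.
So mowizk → mowizkast.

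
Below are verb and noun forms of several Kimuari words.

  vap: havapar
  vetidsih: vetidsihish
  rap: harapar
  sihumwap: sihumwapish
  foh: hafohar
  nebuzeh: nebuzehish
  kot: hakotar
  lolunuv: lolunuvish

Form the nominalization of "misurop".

sihumwap and vap both end in -p yet inflect differently (sihumwapish, havapar), so the final letter is not what conditions the rule; the number of vowels is.
"misurop" has 3 vowels. The stems with 3 vowels (sihumwap → sihumwapish, vetidsih → vetidsihish, lolunuv → lolunuvish) add -ish.
So misurop → misuropish.

misuropish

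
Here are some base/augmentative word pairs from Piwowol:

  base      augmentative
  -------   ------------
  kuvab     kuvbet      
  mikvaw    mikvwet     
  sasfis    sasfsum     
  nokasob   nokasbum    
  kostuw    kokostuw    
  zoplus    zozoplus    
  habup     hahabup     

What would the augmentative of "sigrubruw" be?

sisigrubruw

"sigrubruw" has last vowel 'u'. The stems whose last vowel is 'u' (kostuw → kokostuw, zoplus → zozoplus, habup → hahabup) repeat the first consonant+vowel as a prefix.
So sigrubruw → sisigrubruw.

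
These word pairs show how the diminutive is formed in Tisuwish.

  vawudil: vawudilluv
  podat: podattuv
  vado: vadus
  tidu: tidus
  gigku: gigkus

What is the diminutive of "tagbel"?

vawudil and vado both begin with v- yet inflect differently (vawudilluv, vadus), so the first letter is not what conditions the rule; whether the stem ends in a vowel or a consonant is.
"tagbel" ends in a consonant. The stems ending in a consonant (vawudil → vawudilluv, podat → podattuv) double the final consonant and add -uv.
So tagbel → tagbelluv.

tagbelluv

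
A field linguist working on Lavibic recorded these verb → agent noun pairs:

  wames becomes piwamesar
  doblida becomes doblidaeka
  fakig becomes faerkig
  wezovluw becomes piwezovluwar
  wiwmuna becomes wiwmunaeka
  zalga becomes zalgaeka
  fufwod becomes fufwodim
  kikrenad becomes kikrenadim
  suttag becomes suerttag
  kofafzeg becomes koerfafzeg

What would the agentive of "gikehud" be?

gikehudim

zalga and kikrenad both have last vowel 'a' yet inflect differently (zalgaeka, kikrenadim), so the last vowel is not what conditions the rule; the final letter is.
"gikehud" ends in -d. The stems ending in -d (kikrenad → kikrenadim, fufwod → fufwodim) add -im.
So gikehud → gikehudim.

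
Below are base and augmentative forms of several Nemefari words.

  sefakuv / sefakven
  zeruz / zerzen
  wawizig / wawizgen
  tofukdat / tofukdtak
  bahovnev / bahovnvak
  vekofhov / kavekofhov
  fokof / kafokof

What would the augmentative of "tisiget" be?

sefakuv and bahovnev both end in -v yet inflect differently (sefakven, bahovnvak), so the final letter is not what conditions the rule; the last vowel is.
"tisiget" has last vowel 'e'. The one such stem in the data (bahovnev → bahovnvak) deletes the last vowel and adds -ak (as does tofukdat), so the same rule applies.
So tisiget → tisigtak.

tisigtak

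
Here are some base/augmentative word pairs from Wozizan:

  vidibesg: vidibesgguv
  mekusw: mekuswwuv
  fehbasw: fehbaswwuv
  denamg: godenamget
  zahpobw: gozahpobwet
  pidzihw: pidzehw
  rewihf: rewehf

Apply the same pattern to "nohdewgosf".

"nohdewgosf" has second-to-last letter 's'. The stems whose second-to-last letter is 's' (vidibesg → vidibesgguv, mekusw → mekuswwuv, fehbasw → fehbaswwuv) double the final consonant and add -uv.
The other patterns: stems whose second-to-last letter is 'b' or 'm' add go- … -et around the stem; stems whose second-to-last letter is 'h' change the last vowel to 'e'.
So nohdewgosf → nohdewgosffuv.

nohdewgosffuv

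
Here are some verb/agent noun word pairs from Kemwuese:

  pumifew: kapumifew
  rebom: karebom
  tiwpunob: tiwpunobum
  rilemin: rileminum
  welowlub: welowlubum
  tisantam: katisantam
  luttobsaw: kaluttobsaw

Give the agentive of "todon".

"todon" ends in -n. The one such stem in the data (rilemin → rileminum) adds -um, so the same rule applies.
The other pattern: stems ending in -m or -w add the prefix ka-.
So todon → todonum.

todonum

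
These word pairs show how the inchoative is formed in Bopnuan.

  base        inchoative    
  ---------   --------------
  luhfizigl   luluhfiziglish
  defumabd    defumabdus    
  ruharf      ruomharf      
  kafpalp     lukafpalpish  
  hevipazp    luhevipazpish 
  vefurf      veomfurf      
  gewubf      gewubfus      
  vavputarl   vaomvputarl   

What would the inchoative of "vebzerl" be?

"vebzerl" has second-to-last letter 'r'. The stems whose second-to-last letter is 'r' (ruharf → ruomharf, vavputarl → vaomvputarl, vefurf → veomfurf) insert -om- after the first vowel.
So vebzerl → veombzerl.

veombzerl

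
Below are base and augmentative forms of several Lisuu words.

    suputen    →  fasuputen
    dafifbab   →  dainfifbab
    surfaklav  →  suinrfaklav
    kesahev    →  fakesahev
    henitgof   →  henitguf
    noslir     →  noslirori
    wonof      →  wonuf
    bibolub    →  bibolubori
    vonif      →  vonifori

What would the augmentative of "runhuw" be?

bibolub and dafifbab both end in -b yet inflect differently (bibolubori, dainfifbab), so the final letter is not what conditions the rule; the last vowel is.
"runhuw" has last vowel 'u'. The one such stem in the data (bibolub → bibolubori) adds -ori, so the same rule applies.
The other patterns: stems whose last vowel is 'a' insert -in- after the first vowel; stems whose last vowel is 'e' add the prefix fa-; stems whose last vowel is 'o' change the last vowel to 'u'.
So runhuw → runhuwori.

runhuwori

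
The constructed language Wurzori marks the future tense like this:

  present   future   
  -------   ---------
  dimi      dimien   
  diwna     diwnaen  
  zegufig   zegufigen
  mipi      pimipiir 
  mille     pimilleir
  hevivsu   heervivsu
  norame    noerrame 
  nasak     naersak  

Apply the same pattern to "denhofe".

"denhofe" begins with d-. The stems beginning with d- (dimi → dimien, diwna → diwnaen) add -en.
So denhofe → denhofeen.

denhofeen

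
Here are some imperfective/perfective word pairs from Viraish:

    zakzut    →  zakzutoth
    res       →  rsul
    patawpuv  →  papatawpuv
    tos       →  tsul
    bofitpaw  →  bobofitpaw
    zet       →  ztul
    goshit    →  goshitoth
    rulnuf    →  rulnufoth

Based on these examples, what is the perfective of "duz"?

dzul

zet and goshit both end in -t yet inflect differently (ztul, goshitoth), so the final letter is not what conditions the rule; the number of vowels is.
"duz" has 1 vowel. The stems with 1 vowel (zet → ztul, tos → tsul, res → rsul) delete the last vowel and add -ul.
So duz → dzul.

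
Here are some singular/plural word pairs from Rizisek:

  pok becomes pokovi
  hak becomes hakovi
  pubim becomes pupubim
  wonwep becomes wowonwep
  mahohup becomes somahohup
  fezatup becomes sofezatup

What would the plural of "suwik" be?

wonwep and mahohup both end in -p yet inflect differently (wowonwep, somahohup), so the final letter is not what conditions the rule; the number of vowels is.
"suwik" has 2 vowels. The stems with 2 vowels (pubim → pupubim, wonwep → wowonwep) repeat the first consonant+vowel as a prefix.
So suwik → susuwik.

susuwik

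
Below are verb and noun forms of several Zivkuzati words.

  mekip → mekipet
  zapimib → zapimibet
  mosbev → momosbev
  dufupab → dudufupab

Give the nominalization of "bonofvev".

"bonofvev" has last vowel 'e'. The one such stem in the data (mosbev → momosbev) repeats the first consonant+vowel as a prefix (as does dufupab), so the same rule applies.
The other pattern: stems whose last vowel is 'i' add -et.
So bonofvev → bobonofvev.

bobonofvev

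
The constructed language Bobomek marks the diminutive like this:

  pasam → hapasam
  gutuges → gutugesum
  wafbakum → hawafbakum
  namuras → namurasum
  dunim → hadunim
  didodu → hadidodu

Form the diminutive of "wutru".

hawutru

pasam and namuras both have last vowel 'a' yet inflect differently (hapasam, namurasum), so the last vowel is not what conditions the rule; the final letter is.
"wutru" ends in -u. The one such stem in the data (didodu → hadidodu) adds the prefix ha-, so the same rule applies.
The other pattern: stems ending in -s add -um.
So wutru → hawutru.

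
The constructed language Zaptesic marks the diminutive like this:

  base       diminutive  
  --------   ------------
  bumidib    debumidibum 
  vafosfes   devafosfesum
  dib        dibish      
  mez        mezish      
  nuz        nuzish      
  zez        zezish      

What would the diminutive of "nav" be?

navish

bumidib and dib both end in -b yet inflect differently (debumidibum, dibish), so the final letter is not what conditions the rule; the number of vowels is.
"nav" has 1 vowel. The stems with 1 vowel (dib → dibish, mez → mezish, nuz → nuzish) add -ish.
So nav → navish.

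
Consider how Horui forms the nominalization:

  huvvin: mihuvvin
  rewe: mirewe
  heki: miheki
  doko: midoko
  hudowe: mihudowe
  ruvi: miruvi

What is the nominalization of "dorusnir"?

midorusnir

Every pair shown (huvvin → mihuvvin, rewe → mirewe, heki → miheki, …) follows the same rule: add the prefix mi-.
So dorusnir → midorusnir.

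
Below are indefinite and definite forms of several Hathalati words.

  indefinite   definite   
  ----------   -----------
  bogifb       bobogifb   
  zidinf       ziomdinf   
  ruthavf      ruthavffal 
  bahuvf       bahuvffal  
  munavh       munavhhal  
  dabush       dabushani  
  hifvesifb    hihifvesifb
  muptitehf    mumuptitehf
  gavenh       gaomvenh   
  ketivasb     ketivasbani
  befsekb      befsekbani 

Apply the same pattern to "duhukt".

duhuktani

"duhukt" has second-to-last letter 'k'. The one such stem in the data (befsekb → befsekbani) adds -ani, so the same rule applies.
The other patterns: stems whose second-to-last letter is 'f' or 'h' repeat the first consonant+vowel as a prefix; stems whose second-to-last letter is 'v' double the final consonant and add -al; stems whose second-to-last letter is 'n' insert -om- after the first vowel.
So duhukt → duhuktani.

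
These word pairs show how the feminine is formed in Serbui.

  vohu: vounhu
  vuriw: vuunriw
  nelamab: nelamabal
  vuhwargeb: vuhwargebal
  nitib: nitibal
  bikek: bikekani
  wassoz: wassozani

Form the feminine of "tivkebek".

"tivkebek" ends in -k. The one such stem in the data (bikek → bikekani) adds -ani, so the same rule applies.
So tivkebek → tivkebekani.

tivkebekani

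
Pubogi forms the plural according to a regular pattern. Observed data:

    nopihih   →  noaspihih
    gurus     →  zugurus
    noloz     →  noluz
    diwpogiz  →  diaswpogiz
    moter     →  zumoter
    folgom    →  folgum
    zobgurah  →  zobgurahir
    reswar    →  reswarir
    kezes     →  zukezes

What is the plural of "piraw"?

"piraw" has last vowel 'a'. The stems whose last vowel is 'a' (zobgurah → zobgurahir, reswar → reswarir) add -ir.
So piraw → pirawir.

pirawir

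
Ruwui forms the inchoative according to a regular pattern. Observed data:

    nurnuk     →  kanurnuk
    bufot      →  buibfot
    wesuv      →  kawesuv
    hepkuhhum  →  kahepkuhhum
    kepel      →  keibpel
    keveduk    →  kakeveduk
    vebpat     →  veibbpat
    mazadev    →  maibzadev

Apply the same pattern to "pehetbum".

kapehetbum

"pehetbum" has last vowel 'u'. The stems whose last vowel is 'u' (wesuv → kawesuv, keveduk → kakeveduk, hepkuhhum → kahepkuhhum) add the prefix ka-.
The other pattern: stems whose last vowel is 'a', 'e' or 'o' insert -ib- after the first vowel.
So pehetbum → kapehetbum.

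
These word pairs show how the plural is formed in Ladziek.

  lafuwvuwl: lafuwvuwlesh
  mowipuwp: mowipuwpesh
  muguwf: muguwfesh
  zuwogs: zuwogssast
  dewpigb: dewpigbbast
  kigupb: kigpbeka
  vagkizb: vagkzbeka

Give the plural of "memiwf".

memiwfesh

"memiwf" has second-to-last letter 'w'. The stems whose second-to-last letter is 'w' (lafuwvuwl → lafuwvuwlesh, mowipuwp → mowipuwpesh, muguwf → muguwfesh) add -esh.
So memiwf → memiwfesh.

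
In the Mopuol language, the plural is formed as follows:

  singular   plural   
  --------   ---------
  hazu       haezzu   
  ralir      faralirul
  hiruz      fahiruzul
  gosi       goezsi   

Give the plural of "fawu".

"fawu" ends in a vowel. The stems ending in a vowel (hazu → haezzu, gosi → goezsi) insert -ez- after the first vowel.
So fawu → faezwu.

faezwu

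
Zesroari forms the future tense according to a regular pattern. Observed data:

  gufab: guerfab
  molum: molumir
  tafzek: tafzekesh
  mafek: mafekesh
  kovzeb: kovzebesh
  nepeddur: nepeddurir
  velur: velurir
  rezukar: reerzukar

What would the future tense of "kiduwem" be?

kiduwemesh

velur and rezukar both end in -r yet inflect differently (velurir, reerzukar), so the final letter is not what conditions the rule; the last vowel is.
"kiduwem" has last vowel 'e'. The stems whose last vowel is 'e' (kovzeb → kovzebesh, tafzek → tafzekesh, mafek → mafekesh) add -esh.
So kiduwem → kiduwemesh.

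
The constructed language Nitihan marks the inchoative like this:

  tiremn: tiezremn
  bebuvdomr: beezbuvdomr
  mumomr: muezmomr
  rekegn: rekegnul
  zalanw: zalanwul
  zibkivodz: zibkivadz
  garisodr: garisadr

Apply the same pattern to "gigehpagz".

gigehpagzul

tiremn and rekegn both end in -n yet inflect differently (tiezremn, rekegnul), so the final letter is not what conditions the rule; the second-to-last letter is.
"gigehpagz" has second-to-last letter 'g'. The one such stem in the data (rekegn → rekegnul) adds -ul, so the same rule applies.
So gigehpagz → gigehpagzul.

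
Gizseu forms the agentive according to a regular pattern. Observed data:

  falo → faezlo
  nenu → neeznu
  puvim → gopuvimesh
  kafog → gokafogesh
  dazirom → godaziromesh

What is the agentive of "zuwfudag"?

gozuwfudagesh

falo and kafog both have last vowel 'o' yet inflect differently (faezlo, gokafogesh), so the last vowel is not what conditions the rule; whether the stem ends in a vowel or a consonant is.
"zuwfudag" ends in a consonant. The stems ending in a consonant (puvim → gopuvimesh, kafog → gokafogesh, dazirom → godaziromesh) add go- … -esh around the stem.
So zuwfudag → gozuwfudagesh.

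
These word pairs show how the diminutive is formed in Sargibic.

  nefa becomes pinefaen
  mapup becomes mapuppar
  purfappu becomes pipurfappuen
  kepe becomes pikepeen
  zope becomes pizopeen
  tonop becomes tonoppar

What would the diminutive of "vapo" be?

"vapo" ends in a vowel. The stems ending in a vowel (kepe → pikepeen, zope → pizopeen, purfappu → pipurfappuen) add pi- … -en around the stem.
So vapo → pivapoen.

pivapoen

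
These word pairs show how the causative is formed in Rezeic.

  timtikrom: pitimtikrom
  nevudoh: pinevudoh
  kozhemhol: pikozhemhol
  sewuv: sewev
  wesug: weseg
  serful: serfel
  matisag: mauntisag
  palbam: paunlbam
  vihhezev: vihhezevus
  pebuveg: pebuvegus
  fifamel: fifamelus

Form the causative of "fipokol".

pifipokol

"fipokol" has last vowel 'o'. The stems whose last vowel is 'o' (timtikrom → pitimtikrom, nevudoh → pinevudoh, kozhemhol → pikozhemhol) add the prefix pi-.
The other patterns: stems whose last vowel is 'u' change the last vowel to 'e'; stems whose last vowel is 'a' insert -un- after the first vowel; stems whose last vowel is 'e' add -us.
So fipokol → pifipokol.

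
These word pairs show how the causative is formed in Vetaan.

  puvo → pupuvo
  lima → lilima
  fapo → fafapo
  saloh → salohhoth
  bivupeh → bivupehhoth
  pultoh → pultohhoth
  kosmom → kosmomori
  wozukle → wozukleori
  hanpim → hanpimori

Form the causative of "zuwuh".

zuwuhhoth

puvo and saloh both have last vowel 'o' yet inflect differently (pupuvo, salohhoth), so the last vowel is not what conditions the rule; the final letter is.
"zuwuh" ends in -h. The stems ending in -h (saloh → salohhoth, bivupeh → bivupehhoth, pultoh → pultohhoth) double the final consonant and add -oth.
The other patterns: stems ending in -a or -o repeat the first consonant+vowel as a prefix; stems ending in -e or -m add -ori.
So zuwuh → zuwuhhoth.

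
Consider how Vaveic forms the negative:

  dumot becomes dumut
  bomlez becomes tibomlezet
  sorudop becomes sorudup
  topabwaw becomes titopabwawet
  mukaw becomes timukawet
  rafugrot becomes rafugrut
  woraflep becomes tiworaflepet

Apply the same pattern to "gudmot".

gudmut

sorudop and woraflep both end in -p yet inflect differently (sorudup, tiworaflepet), so the final letter is not what conditions the rule; the last vowel is.
"gudmot" has last vowel 'o'. The stems whose last vowel is 'o' (rafugrot → rafugrut, dumot → dumut, sorudop → sorudup) change the last vowel to 'u'.
The other pattern: stems whose last vowel is 'a' or 'e' add ti- … -et around the stem.
So gudmot → gudmut.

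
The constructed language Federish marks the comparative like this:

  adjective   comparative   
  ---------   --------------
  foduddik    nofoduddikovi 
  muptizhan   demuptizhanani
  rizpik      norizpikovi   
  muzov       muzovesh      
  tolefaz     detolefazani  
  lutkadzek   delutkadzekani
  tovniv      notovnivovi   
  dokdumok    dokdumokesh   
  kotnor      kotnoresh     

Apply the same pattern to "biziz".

nobizizovi

dokdumok and foduddik both end in -k yet inflect differently (dokdumokesh, nofoduddikovi), so the final letter is not what conditions the rule; the last vowel is.
"biziz" has last vowel 'i'. The stems whose last vowel is 'i' (foduddik → nofoduddikovi, rizpik → norizpikovi, tovniv → notovnivovi) add no- … -ovi around the stem.
The other patterns: stems whose last vowel is 'o' add -esh; stems whose last vowel is 'a' or 'e' add de- … -ani around the stem.
So biziz → nobizizovi.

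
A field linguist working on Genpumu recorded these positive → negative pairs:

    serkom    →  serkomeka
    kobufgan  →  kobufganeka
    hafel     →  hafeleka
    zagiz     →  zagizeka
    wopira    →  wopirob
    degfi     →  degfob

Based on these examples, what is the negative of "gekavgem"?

kobufgan and wopira both have last vowel 'a' yet inflect differently (kobufganeka, wopirob), so the last vowel is not what conditions the rule; whether the stem ends in a vowel or a consonant is.
"gekavgem" ends in a consonant. The stems ending in a consonant (serkom → serkomeka, kobufgan → kobufganeka, hafel → hafeleka) add -eka.
So gekavgem → gekavgemeka.

gekavgemeka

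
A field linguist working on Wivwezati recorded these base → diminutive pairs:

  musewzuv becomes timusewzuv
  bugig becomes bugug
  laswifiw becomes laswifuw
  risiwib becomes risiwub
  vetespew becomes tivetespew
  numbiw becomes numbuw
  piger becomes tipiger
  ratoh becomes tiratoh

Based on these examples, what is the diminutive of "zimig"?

"zimig" has last vowel 'i'. The stems whose last vowel is 'i' (laswifiw → laswifuw, bugig → bugug, numbiw → numbuw) change the last vowel to 'u'.
The other pattern: stems whose last vowel is 'e', 'o' or 'u' add the prefix ti-.
So zimig → zimug.

zimug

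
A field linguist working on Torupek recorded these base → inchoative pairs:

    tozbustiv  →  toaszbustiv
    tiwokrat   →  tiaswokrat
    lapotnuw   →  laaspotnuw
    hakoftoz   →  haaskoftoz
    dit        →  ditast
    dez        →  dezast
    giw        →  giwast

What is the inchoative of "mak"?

"mak" has 1 vowel. The stems with 1 vowel (dit → ditast, dez → dezast, giw → giwast) add -ast.
So mak → makast.

makast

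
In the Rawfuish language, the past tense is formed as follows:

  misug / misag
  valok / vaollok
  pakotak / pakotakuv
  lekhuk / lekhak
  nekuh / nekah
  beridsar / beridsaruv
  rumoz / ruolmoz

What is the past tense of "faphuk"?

faphak

pakotak and lekhuk both end in -k yet inflect differently (pakotakuv, lekhak), so the final letter is not what conditions the rule; the last vowel is.
"faphuk" has last vowel 'u'. The stems whose last vowel is 'u' (misug → misag, lekhuk → lekhak, nekuh → nekah) change the last vowel to 'a'.
The other patterns: stems whose last vowel is 'a' add -uv; stems whose last vowel is 'o' insert -ol- after the first vowel.
So faphuk → faphak.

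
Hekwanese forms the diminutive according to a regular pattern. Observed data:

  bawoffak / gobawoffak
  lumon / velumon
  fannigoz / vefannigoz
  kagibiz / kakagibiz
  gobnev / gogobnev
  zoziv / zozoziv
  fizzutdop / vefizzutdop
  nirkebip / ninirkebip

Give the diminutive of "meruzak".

gomeruzak

"meruzak" has last vowel 'a'. The one such stem in the data (bawoffak → gobawoffak) adds the prefix go-, so the same rule applies.
So meruzak → gomeruzak.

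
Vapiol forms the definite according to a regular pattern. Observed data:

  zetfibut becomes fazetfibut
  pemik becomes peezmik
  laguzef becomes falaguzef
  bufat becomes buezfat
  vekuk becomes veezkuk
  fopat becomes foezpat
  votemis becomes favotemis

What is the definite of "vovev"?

voezvev

zetfibut and fopat both end in -t yet inflect differently (fazetfibut, foezpat), so the final letter is not what conditions the rule; the number of vowels is.
"vovev" has 2 vowels. The stems with 2 vowels (pemik → peezmik, vekuk → veezkuk, fopat → foezpat) insert -ez- after the first vowel.
The other pattern: stems with 3 vowels add the prefix fa-.
So vovev → voezvev.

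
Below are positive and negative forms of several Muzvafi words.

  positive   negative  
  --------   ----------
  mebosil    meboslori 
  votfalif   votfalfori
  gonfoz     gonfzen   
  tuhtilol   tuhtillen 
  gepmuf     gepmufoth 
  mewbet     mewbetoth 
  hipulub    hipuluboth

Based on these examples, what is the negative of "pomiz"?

mebosil and tuhtilol both end in -l yet inflect differently (meboslori, tuhtillen), so the final letter is not what conditions the rule; the last vowel is.
"pomiz" has last vowel 'i'. The stems whose last vowel is 'i' (mebosil → meboslori, votfalif → votfalfori) delete the last vowel and add -ori.
The other patterns: stems whose last vowel is 'o' delete the last vowel and add -en; stems whose last vowel is 'e' or 'u' add -oth.
So pomiz → pomzori.

pomzori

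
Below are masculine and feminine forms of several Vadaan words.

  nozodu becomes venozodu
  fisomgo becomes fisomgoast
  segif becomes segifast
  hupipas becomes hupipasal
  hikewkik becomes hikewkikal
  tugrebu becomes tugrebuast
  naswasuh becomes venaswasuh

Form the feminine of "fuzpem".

nozodu and tugrebu both end in -u yet inflect differently (venozodu, tugrebuast), so the final letter is not what conditions the rule; the first letter is.
"fuzpem" begins with f-. The one such stem in the data (fisomgo → fisomgoast) adds -ast, so the same rule applies.
So fuzpem → fuzpemast.

fuzpemast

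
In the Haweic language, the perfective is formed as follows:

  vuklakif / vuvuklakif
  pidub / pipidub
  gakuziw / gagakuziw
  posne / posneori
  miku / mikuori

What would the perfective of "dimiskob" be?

didimiskob

"dimiskob" ends in a consonant. The stems ending in a consonant (vuklakif → vuvuklakif, pidub → pipidub, gakuziw → gagakuziw) repeat the first consonant+vowel as a prefix.
So dimiskob → didimiskob.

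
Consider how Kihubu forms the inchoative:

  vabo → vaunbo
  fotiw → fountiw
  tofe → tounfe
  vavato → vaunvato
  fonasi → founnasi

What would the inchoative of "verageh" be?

veunrageh

Every pair shown (vabo → vaunbo, fotiw → fountiw, tofe → tounfe, …) follows the same rule: insert -un- after the first vowel.
So verageh → veunrageh.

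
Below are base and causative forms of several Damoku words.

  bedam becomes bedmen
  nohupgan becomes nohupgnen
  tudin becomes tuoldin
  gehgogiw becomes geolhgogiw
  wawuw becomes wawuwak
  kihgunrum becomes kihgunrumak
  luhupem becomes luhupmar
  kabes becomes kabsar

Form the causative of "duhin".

nohupgan and tudin both end in -n yet inflect differently (nohupgnen, tuoldin), so the final letter is not what conditions the rule; the last vowel is.
"duhin" has last vowel 'i'. The stems whose last vowel is 'i' (tudin → tuoldin, gehgogiw → geolhgogiw) insert -ol- after the first vowel.
So duhin → duolhin.

duolhin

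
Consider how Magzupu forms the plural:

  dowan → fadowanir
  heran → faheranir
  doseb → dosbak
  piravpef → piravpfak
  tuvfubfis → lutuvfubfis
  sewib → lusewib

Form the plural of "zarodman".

fazarodmanir

doseb and sewib both end in -b yet inflect differently (dosbak, lusewib), so the final letter is not what conditions the rule; the last vowel is.
"zarodman" has last vowel 'a'. The stems whose last vowel is 'a' (dowan → fadowanir, heran → faheranir) add fa- … -ir around the stem.
The other patterns: stems whose last vowel is 'e' delete the last vowel and add -ak; stems whose last vowel is 'i' add the prefix lu-.
So zarodman → fazarodmanir.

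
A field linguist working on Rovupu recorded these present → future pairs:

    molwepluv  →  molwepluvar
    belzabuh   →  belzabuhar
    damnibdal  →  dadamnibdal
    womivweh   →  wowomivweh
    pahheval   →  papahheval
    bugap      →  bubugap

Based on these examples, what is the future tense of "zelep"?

zezelep

"zelep" has last vowel 'e'. The one such stem in the data (womivweh → wowomivweh) repeats the first consonant+vowel as a prefix (as do pahheval, bugap), so the same rule applies.
The other pattern: stems whose last vowel is 'u' add -ar.
So zelep → zezelep.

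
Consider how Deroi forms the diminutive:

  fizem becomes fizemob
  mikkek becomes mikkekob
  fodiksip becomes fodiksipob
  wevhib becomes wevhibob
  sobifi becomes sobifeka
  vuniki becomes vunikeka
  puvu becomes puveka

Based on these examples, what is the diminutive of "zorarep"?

zorarepob

"zorarep" ends in a consonant. The stems ending in a consonant (fizem → fizemob, mikkek → mikkekob, fodiksip → fodiksipob) add -ob.
The other pattern: stems ending in a vowel drop the final letter and add -eka.
So zorarep → zorarepob.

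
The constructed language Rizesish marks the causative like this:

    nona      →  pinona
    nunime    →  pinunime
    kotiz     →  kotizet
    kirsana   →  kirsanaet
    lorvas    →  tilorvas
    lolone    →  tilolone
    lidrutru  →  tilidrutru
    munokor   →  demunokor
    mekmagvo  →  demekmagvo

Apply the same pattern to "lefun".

nona and kirsana both end in -a yet inflect differently (pinona, kirsanaet), so the final letter is not what conditions the rule; the first letter is.
"lefun" begins with l-. The stems beginning with l- (lorvas → tilorvas, lolone → tilolone, lidrutru → tilidrutru) add the prefix ti-.
The other patterns: stems beginning with n- add the prefix pi-; stems beginning with k- add -et; stems beginning with m- add the prefix de-.
So lefun → tilefun.

tilefun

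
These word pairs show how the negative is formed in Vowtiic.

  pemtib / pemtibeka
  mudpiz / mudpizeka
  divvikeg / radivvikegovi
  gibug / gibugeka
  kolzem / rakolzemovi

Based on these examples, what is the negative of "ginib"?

"ginib" has last vowel 'i'. The stems whose last vowel is 'i' (pemtib → pemtibeka, mudpiz → mudpizeka) add -eka.
The other pattern: stems whose last vowel is 'e' add ra- … -ovi around the stem.
So ginib → ginibeka.

ginibeka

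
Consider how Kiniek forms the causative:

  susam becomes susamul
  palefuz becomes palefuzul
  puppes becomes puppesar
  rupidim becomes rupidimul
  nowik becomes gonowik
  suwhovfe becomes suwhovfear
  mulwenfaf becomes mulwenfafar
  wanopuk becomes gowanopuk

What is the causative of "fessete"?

palefuz and wanopuk both have last vowel 'u' yet inflect differently (palefuzul, gowanopuk), so the last vowel is not what conditions the rule; the final letter is.
"fessete" ends in -e. The one such stem in the data (suwhovfe → suwhovfear) adds -ar, so the same rule applies.
So fessete → fessetear.

fessetear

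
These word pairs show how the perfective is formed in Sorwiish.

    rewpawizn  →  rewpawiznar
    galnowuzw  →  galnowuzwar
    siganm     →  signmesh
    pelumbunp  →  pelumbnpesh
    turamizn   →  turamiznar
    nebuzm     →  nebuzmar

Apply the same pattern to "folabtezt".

nebuzm and siganm both end in -m yet inflect differently (nebuzmar, signmesh), so the final letter is not what conditions the rule; the second-to-last letter is.
"folabtezt" has second-to-last letter 'z'. The stems whose second-to-last letter is 'z' (nebuzm → nebuzmar, turamizn → turamiznar, rewpawizn → rewpawiznar) add -ar.
The other pattern: stems whose second-to-last letter is 'n' delete the last vowel and add -esh.
So folabtezt → folabteztar.

folabteztar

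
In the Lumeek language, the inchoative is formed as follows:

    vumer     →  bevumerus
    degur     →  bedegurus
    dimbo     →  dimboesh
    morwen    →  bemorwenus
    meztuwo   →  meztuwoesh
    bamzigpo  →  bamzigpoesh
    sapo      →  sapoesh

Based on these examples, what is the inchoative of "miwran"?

dimbo and degur both begin with d- yet inflect differently (dimboesh, bedegurus), so the first letter is not what conditions the rule; the final letter is.
"miwran" ends in -n. The one such stem in the data (morwen → bemorwenus) adds be- … -us around the stem, so the same rule applies.
The other pattern: stems ending in -o add -esh.
So miwran → bemiwranus.

bemiwranus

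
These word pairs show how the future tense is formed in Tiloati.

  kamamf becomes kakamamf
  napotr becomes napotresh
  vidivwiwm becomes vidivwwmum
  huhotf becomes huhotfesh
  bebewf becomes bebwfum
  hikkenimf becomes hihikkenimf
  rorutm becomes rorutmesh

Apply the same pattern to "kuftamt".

bebewf and kamamf both end in -f yet inflect differently (bebwfum, kakamamf), so the final letter is not what conditions the rule; the second-to-last letter is.
"kuftamt" has second-to-last letter 'm'. The stems whose second-to-last letter is 'm' (kamamf → kakamamf, hikkenimf → hihikkenimf) repeat the first consonant+vowel as a prefix.
The other patterns: stems whose second-to-last letter is 'w' delete the last vowel and add -um; stems whose second-to-last letter is 't' add -esh.
So kuftamt → kukuftamt.

kukuftamt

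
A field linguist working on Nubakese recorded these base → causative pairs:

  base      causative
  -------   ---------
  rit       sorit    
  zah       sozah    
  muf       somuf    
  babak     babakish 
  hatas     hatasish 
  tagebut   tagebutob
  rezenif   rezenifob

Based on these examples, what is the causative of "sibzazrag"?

sibzazragob

"sibzazrag" has 3 vowels. The stems with 3 vowels (tagebut → tagebutob, rezenif → rezenifob) add -ob.
So sibzazrag → sibzazragob.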